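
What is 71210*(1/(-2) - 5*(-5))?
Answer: 1744645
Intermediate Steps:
71210*(1/(-2) - 5*(-5)) = 71210*(-1/2 + 25) = 71210*(49/2) = 1744645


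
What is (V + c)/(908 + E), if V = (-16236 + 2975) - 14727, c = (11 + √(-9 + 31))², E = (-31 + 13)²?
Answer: -27845/1232 + √22/56 ≈ -22.518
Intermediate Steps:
E = 324 (E = (-18)² = 324)
c = (11 + √22)² ≈ 246.19
V = -27988 (V = -13261 - 14727 = -27988)
(V + c)/(908 + E) = (-27988 + (11 + √22)²)/(908 + 324) = (-27988 + (11 + √22)²)/1232 = (-27988 + (11 + √22)²)*(1/1232) = -6997/308 + (11 + √22)²/1232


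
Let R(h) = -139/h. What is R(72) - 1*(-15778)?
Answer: 1135877/72 ≈ 15776.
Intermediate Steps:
R(72) - 1*(-15778) = -139/72 - 1*(-15778) = -139*1/72 + 15778 = -139/72 + 15778 = 1135877/72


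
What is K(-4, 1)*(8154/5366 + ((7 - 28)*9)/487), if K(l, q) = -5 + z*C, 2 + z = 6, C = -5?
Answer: -36960300/1306621 ≈ -28.287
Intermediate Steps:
z = 4 (z = -2 + 6 = 4)
K(l, q) = -25 (K(l, q) = -5 + 4*(-5) = -5 - 20 = -25)
K(-4, 1)*(8154/5366 + ((7 - 28)*9)/487) = -25*(8154/5366 + ((7 - 28)*9)/487) = -25*(8154*(1/5366) - 21*9*(1/487)) = -25*(4077/2683 - 189*1/487) = -25*(4077/2683 - 189/487) = -25*1478412/1306621 = -36960300/1306621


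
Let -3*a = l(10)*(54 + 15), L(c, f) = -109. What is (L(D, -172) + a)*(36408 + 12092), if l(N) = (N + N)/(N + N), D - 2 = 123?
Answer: -6402000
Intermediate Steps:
D = 125 (D = 2 + 123 = 125)
l(N) = 1 (l(N) = (2*N)/((2*N)) = (2*N)*(1/(2*N)) = 1)
a = -23 (a = -(54 + 15)/3 = -69/3 = -⅓*69 = -23)
(L(D, -172) + a)*(36408 + 12092) = (-109 - 23)*(36408 + 12092) = -132*48500 = -6402000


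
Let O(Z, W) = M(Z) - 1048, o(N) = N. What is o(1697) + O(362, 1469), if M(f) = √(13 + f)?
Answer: 649 + 5*√15 ≈ 668.37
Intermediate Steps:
O(Z, W) = -1048 + √(13 + Z) (O(Z, W) = √(13 + Z) - 1048 = -1048 + √(13 + Z))
o(1697) + O(362, 1469) = 1697 + (-1048 + √(13 + 362)) = 1697 + (-1048 + √375) = 1697 + (-1048 + 5*√15) = 649 + 5*√15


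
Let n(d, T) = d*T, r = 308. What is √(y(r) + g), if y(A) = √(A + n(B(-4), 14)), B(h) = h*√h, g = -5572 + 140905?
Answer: √(135333 + 2*√7*√(11 - 4*I)) ≈ 367.9 - 0.004*I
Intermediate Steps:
g = 135333
B(h) = h^(3/2)
n(d, T) = T*d
y(A) = √(A - 112*I) (y(A) = √(A + 14*(-4)^(3/2)) = √(A + 14*(-8*I)) = √(A - 112*I))
√(y(r) + g) = √(√(308 - 112*I) + 135333) = √(135333 + √(308 - 112*I))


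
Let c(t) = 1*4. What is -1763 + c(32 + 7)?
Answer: -1759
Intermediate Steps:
c(t) = 4
-1763 + c(32 + 7) = -1763 + 4 = -1759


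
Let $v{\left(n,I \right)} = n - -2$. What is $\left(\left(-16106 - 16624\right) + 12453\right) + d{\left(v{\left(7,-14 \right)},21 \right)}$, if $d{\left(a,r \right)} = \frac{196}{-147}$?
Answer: $- \frac{60835}{3} \approx -20278.0$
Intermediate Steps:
$v{\left(n,I \right)} = 2 + n$ ($v{\left(n,I \right)} = n + 2 = 2 + n$)
$d{\left(a,r \right)} = - \frac{4}{3}$ ($d{\left(a,r \right)} = 196 \left(- \frac{1}{147}\right) = - \frac{4}{3}$)
$\left(\left(-16106 - 16624\right) + 12453\right) + d{\left(v{\left(7,-14 \right)},21 \right)} = \left(\left(-16106 - 16624\right) + 12453\right) - \frac{4}{3} = \left(-32730 + 12453\right) - \frac{4}{3} = -20277 - \frac{4}{3} = - \frac{60835}{3}$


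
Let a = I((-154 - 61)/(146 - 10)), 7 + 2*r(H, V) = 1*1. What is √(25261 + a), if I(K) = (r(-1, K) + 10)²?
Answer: √25310 ≈ 159.09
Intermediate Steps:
r(H, V) = -3 (r(H, V) = -7/2 + (1*1)/2 = -7/2 + (½)*1 = -7/2 + ½ = -3)
I(K) = 49 (I(K) = (-3 + 10)² = 7² = 49)
a = 49
√(25261 + a) = √(25261 + 49) = √25310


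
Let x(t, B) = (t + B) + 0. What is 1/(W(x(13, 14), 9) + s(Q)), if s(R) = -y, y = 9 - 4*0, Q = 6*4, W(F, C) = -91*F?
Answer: -1/2466 ≈ -0.00040552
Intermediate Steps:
x(t, B) = B + t (x(t, B) = (B + t) + 0 = B + t)
Q = 24
y = 9 (y = 9 + 0 = 9)
s(R) = -9 (s(R) = -1*9 = -9)
1/(W(x(13, 14), 9) + s(Q)) = 1/(-91*(14 + 13) - 9) = 1/(-91*27 - 9) = 1/(-2457 - 9) = 1/(-2466) = -1/2466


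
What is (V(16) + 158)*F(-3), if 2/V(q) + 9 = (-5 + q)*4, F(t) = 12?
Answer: 66384/35 ≈ 1896.7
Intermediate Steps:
V(q) = 2/(-29 + 4*q) (V(q) = 2/(-9 + (-5 + q)*4) = 2/(-9 + (-20 + 4*q)) = 2/(-29 + 4*q))
(V(16) + 158)*F(-3) = (2/(-29 + 4*16) + 158)*12 = (2/(-29 + 64) + 158)*12 = (2/35 + 158)*12 = (5532/35)*12 = 66384/35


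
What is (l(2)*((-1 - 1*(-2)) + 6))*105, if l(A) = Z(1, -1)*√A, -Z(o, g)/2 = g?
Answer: 1470*√2 ≈ 2078.9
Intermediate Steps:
Z(o, g) = -2*g
l(A) = 2*√A (l(A) = (-2*(-1))*√A = 2*√A)
(l(2)*((-1 - 1*(-2)) + 6))*105 = ((2*√2)*((-1 - 1*(-2)) + 6))*105 = ((2*√2)*((-1 + 2) + 6))*105 = ((2*√2)*(1 + 6))*105 = ((2*√2)*7)*105 = (14*√2)*105 = 1470*√2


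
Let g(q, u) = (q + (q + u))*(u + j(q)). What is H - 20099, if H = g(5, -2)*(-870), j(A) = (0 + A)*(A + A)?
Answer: -354179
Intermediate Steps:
j(A) = 2*A² (j(A) = A*(2*A) = 2*A²)
g(q, u) = (u + 2*q)*(u + 2*q²) (g(q, u) = (q + (q + u))*(u + 2*q²) = (u + 2*q)*(u + 2*q²))
H = -334080 (H = ((-2)² + 4*5³ + 2*5*(-2) + 2*(-2)*5²)*(-870) = (4 + 4*125 - 20 + 2*(-2)*25)*(-870) = (4 + 500 - 20 - 100)*(-870) = 384*(-870) = -334080)
H - 20099 = -334080 - 20099 = -354179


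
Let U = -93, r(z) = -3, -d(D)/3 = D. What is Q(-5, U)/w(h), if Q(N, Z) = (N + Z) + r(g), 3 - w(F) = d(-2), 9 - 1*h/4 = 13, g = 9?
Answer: 101/3 ≈ 33.667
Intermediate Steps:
h = -16 (h = 36 - 4*13 = 36 - 52 = -16)
d(D) = -3*D
w(F) = -3 (w(F) = 3 - (-3)*(-2) = 3 - 1*6 = 3 - 6 = -3)
Q(N, Z) = -3 + N + Z (Q(N, Z) = (N + Z) - 3 = -3 + N + Z)
Q(-5, U)/w(h) = (-3 - 5 - 93)/(-3) = -101*(-⅓) = 101/3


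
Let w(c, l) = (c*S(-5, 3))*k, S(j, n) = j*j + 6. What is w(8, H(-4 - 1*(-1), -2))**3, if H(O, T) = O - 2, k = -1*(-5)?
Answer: 1906624000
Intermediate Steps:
k = 5
S(j, n) = 6 + j**2 (S(j, n) = j**2 + 6 = 6 + j**2)
H(O, T) = -2 + O
w(c, l) = 155*c (w(c, l) = (c*(6 + (-5)**2))*5 = (c*(6 + 25))*5 = (c*31)*5 = (31*c)*5 = 155*c)
w(8, H(-4 - 1*(-1), -2))**3 = (155*8)**3 = 1240**3 = 1906624000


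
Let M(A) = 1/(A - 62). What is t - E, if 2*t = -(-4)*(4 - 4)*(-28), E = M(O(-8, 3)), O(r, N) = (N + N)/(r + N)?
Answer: 5/316 ≈ 0.015823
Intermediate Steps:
O(r, N) = 2*N/(N + r) (O(r, N) = (2*N)/(N + r) = 2*N/(N + r))
M(A) = 1/(-62 + A)
E = -5/316 (E = 1/(-62 + 2*3/(3 - 8)) = 1/(-62 + 2*3/(-5)) = 1/(-62 + 2*3*(-1/5)) = 1/(-62 - 6/5) = 1/(-316/5) = -5/316 ≈ -0.015823)
t = 0 (t = (-(-4)*(4 - 4)*(-28))/2 = (-(-4)*0*(-28))/2 = (-2*0*(-28))/2 = (0*(-28))/2 = (1/2)*0 = 0)
t - E = 0 - 1*(-5/316) = 0 + 5/316 = 5/316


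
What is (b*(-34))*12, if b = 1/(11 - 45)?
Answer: 12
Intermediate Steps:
b = -1/34 (b = 1/(-34) = -1/34 ≈ -0.029412)
(b*(-34))*12 = -1/34*(-34)*12 = 1*12 = 12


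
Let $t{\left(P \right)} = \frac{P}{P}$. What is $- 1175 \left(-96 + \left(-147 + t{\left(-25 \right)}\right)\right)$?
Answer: $284350$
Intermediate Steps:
$t{\left(P \right)} = 1$
$- 1175 \left(-96 + \left(-147 + t{\left(-25 \right)}\right)\right) = - 1175 \left(-96 + \left(-147 + 1\right)\right) = - 1175 \left(-96 - 146\right) = \left(-1175\right) \left(-242\right) = 284350$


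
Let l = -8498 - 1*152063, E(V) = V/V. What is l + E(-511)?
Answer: -160560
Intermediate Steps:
E(V) = 1
l = -160561 (l = -8498 - 152063 = -160561)
l + E(-511) = -160561 + 1 = -160560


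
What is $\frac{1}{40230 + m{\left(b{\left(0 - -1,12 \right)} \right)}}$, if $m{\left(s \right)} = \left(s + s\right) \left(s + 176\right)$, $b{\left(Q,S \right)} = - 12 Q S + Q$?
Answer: $\frac{1}{30792} \approx 3.2476 \cdot 10^{-5}$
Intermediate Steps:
$b{\left(Q,S \right)} = Q - 12 Q S$ ($b{\left(Q,S \right)} = - 12 Q S + Q = Q - 12 Q S$)
$m{\left(s \right)} = 2 s \left(176 + s\right)$
$\frac{1}{40230 + m{\left(b{\left(0 - -1,12 \right)} \right)}} = \frac{1}{40230 + 2 \left(0 - -1\right) \left(1 - 144\right) \left(176 + \left(0 - -1\right) \left(1 - 144\right)\right)} = \frac{1}{40230 + 2 \left(0 + 1\right) \left(1 - 144\right) \left(176 + \left(0 + 1\right) \left(1 - 144\right)\right)} = \frac{1}{40230 + 2 \cdot 1 \left(-143\right) \left(176 + 1 \left(-143\right)\right)} = \frac{1}{40230 + 2 \left(-143\right) \left(176 - 143\right)} = \frac{1}{40230 + 2 \left(-143\right) 33} = \frac{1}{40230 - 9438} = \frac{1}{30792}$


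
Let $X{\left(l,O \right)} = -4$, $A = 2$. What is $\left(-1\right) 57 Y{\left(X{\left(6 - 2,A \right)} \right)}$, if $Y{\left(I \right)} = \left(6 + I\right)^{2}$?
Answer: $-228$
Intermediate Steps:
$\left(-1\right) 57 Y{\left(X{\left(6 - 2,A \right)} \right)} = \left(-1\right) 57 \left(6 - 4\right)^{2} = - 57 \cdot 2^{2} = \left(-57\right) 4 = -228$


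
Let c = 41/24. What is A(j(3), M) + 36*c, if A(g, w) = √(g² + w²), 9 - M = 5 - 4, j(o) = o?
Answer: 123/2 + √73 ≈ 70.044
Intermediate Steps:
M = 8 (M = 9 - (5 - 4) = 9 - 1*1 = 9 - 1 = 8)
c = 41/24 (c = 41*(1/24) = 41/24 ≈ 1.7083)
A(j(3), M) + 36*c = √(3² + 8²) + 36*(41/24) = √(9 + 64) + 123/2 = √73 + 123/2 = 123/2 + √73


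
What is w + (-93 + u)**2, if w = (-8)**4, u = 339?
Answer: 64612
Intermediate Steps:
w = 4096
w + (-93 + u)**2 = 4096 + (-93 + 339)**2 = 4096 + 246**2 = 4096 + 60516 = 64612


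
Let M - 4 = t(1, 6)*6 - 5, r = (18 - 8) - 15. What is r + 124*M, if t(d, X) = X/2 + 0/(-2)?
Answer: 2103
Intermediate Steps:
r = -5 (r = 10 - 15 = -5)
t(d, X) = X/2 (t(d, X) = X*(½) + 0*(-½) = X/2 + 0 = X/2)
M = 17 (M = 4 + (((½)*6)*6 - 5) = 4 + (3*6 - 5) = 4 + (18 - 5) = 4 + 13 = 17)
r + 124*M = -5 + 124*17 = -5 + 2108 = 2103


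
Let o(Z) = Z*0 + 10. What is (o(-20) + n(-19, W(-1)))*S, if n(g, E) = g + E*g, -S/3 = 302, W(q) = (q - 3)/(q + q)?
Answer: 42582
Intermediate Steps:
o(Z) = 10 (o(Z) = 0 + 10 = 10)
W(q) = (-3 + q)/(2*q) (W(q) = (-3 + q)/((2*q)) = (-3 + q)*(1/(2*q)) = (-3 + q)/(2*q))
S = -906 (S = -3*302 = -906)
(o(-20) + n(-19, W(-1)))*S = (10 - 19*(1 + (½)*(-3 - 1)/(-1)))*(-906) = (10 - 19*(1 + (½)*(-1)*(-4)))*(-906) = (10 - 19*(1 + 2))*(-906) = (10 - 19*3)*(-906) = (10 - 57)*(-906) = -47*(-906) = 42582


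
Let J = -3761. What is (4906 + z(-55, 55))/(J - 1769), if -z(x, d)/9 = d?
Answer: -4411/5530 ≈ -0.79765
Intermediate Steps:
z(x, d) = -9*d
(4906 + z(-55, 55))/(J - 1769) = (4906 - 9*55)/(-3761 - 1769) = (4906 - 495)/(-5530) = 4411*(-1/5530) = -4411/5530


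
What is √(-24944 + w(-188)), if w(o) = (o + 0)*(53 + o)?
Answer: 2*√109 ≈ 20.881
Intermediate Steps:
w(o) = o*(53 + o)
√(-24944 + w(-188)) = √(-24944 - 188*(53 - 188)) = √(-24944 - 188*(-135)) = √(-24944 + 25380) = √436 = 2*√109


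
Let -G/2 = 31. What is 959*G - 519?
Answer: -59977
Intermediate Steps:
G = -62 (G = -2*31 = -62)
959*G - 519 = 959*(-62) - 519 = -59458 - 519 = -59977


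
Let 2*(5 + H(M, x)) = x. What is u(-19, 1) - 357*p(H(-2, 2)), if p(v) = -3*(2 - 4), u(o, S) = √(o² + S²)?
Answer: -2142 + √362 ≈ -2123.0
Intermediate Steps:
H(M, x) = -5 + x/2
u(o, S) = √(S² + o²)
p(v) = 6 (p(v) = -3*(-2) = 6)
u(-19, 1) - 357*p(H(-2, 2)) = √(1² + (-19)²) - 357*6 = √(1 + 361) - 2142 = √362 - 2142 = -2142 + √362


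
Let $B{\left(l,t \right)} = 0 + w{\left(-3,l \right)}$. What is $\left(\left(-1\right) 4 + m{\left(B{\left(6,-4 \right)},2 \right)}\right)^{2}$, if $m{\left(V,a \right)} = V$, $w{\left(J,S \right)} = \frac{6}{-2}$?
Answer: $49$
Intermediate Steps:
$w{\left(J,S \right)} = -3$ ($w{\left(J,S \right)} = 6 \left(- \frac{1}{2}\right) = -3$)
$B{\left(l,t \right)} = -3$ ($B{\left(l,t \right)} = 0 - 3 = -3$)
$\left(\left(-1\right) 4 + m{\left(B{\left(6,-4 \right)},2 \right)}\right)^{2} = \left(\left(-1\right) 4 - 3\right)^{2} = \left(-4 - 3\right)^{2} = \left(-7\right)^{2} = 49$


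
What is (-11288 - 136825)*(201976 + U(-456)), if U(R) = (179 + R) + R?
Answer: -29806704459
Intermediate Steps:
U(R) = 179 + 2*R
(-11288 - 136825)*(201976 + U(-456)) = (-11288 - 136825)*(201976 + (179 + 2*(-456))) = -148113*(201976 + (179 - 912)) = -148113*(201976 - 733) = -148113*201243 = -29806704459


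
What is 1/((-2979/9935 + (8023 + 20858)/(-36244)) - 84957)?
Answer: -360084140/30592063185591 ≈ -1.1771e-5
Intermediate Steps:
1/((-2979/9935 + (8023 + 20858)/(-36244)) - 84957) = 1/((-2979*1/9935 + 28881*(-1/36244)) - 84957) = 1/((-2979/9935 - 28881/36244) - 84957) = 1/(-394903611/360084140 - 84957) = 1/(-30592063185591/360084140) = -360084140/30592063185591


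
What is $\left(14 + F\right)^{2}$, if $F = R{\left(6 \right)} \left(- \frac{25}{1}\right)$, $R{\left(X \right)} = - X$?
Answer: $26896$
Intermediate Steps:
$F = 150$ ($F = \left(-1\right) 6 \left(- \frac{25}{1}\right) = - 6 \left(\left(-25\right) 1\right) = \left(-6\right) \left(-25\right) = 150$)
$\left(14 + F\right)^{2} = \left(14 + 150\right)^{2} = 164^{2} = 26896$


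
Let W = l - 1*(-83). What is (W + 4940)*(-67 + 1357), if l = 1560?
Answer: 8492070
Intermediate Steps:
W = 1643 (W = 1560 - 1*(-83) = 1560 + 83 = 1643)
(W + 4940)*(-67 + 1357) = (1643 + 4940)*(-67 + 1357) = 6583*1290 = 8492070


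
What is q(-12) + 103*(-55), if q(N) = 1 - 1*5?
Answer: -5669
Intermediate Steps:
q(N) = -4 (q(N) = 1 - 5 = -4)
q(-12) + 103*(-55) = -4 + 103*(-55) = -4 - 5665 = -5669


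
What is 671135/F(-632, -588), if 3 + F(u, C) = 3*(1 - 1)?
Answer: -671135/3 ≈ -2.2371e+5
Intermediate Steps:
F(u, C) = -3 (F(u, C) = -3 + 3*(1 - 1) = -3 + 3*0 = -3 + 0 = -3)
671135/F(-632, -588) = 671135/(-3) = 671135*(-⅓) = -671135/3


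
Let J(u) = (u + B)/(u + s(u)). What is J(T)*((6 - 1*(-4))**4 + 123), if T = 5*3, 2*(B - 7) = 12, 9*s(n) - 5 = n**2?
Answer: 2550996/365 ≈ 6989.0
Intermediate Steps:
s(n) = 5/9 + n**2/9
B = 13 (B = 7 + (1/2)*12 = 7 + 6 = 13)
T = 15
J(u) = (13 + u)/(5/9 + u + u**2/9) (J(u) = (u + 13)/(u + (5/9 + u**2/9)) = (13 + u)/(5/9 + u + u**2/9))
J(T)*((6 - 1*(-4))**4 + 123) = (9*(13 + 15)/(5 + 15**2 + 9*15))*((6 - 1*(-4))**4 + 123) = (9*28/(5 + 225 + 135))*((6 + 4)**4 + 123) = (9*28/365)*(10**4 + 123) = (9*(1/365)*28)*(10000 + 123) = (252/365)*10123 = 2550996/365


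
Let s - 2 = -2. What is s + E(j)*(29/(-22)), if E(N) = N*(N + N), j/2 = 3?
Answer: -1044/11 ≈ -94.909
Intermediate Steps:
j = 6 (j = 2*3 = 6)
E(N) = 2*N² (E(N) = N*(2*N) = 2*N²)
s = 0 (s = 2 - 2 = 0)
s + E(j)*(29/(-22)) = 0 + (2*6²)*(29/(-22)) = 0 + (2*36)*(29*(-1/22)) = 0 + 72*(-29/22) = 0 - 1044/11 = -1044/11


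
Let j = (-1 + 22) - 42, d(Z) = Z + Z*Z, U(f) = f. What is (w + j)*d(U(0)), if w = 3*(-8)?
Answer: 0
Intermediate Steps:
w = -24
d(Z) = Z + Z²
j = -21 (j = 21 - 42 = -21)
(w + j)*d(U(0)) = (-24 - 21)*(0*(1 + 0)) = -0 = -45*0 = 0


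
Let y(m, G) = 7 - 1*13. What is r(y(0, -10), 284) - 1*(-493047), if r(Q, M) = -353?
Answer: 492694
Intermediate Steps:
y(m, G) = -6 (y(m, G) = 7 - 13 = -6)
r(y(0, -10), 284) - 1*(-493047) = -353 - 1*(-493047) = -353 + 493047 = 492694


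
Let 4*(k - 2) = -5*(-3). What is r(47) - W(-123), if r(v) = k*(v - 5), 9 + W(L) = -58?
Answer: 617/2 ≈ 308.50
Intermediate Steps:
k = 23/4 (k = 2 + (-5*(-3))/4 = 2 + (¼)*15 = 2 + 15/4 = 23/4 ≈ 5.7500)
W(L) = -67 (W(L) = -9 - 58 = -67)
r(v) = -115/4 + 23*v/4 (r(v) = 23*(v - 5)/4 = 23*(-5 + v)/4 = -115/4 + 23*v/4)
r(47) - W(-123) = (-115/4 + (23/4)*47) - 1*(-67) = (-115/4 + 1081/4) + 67 = 483/2 + 67 = 617/2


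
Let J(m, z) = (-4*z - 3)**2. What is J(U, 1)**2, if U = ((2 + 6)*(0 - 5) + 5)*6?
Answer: 2401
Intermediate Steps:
U = -210 (U = (8*(-5) + 5)*6 = (-40 + 5)*6 = -35*6 = -210)
J(m, z) = (-3 - 4*z)**2
J(U, 1)**2 = ((3 + 4*1)**2)**2 = ((3 + 4)**2)**2 = (7**2)**2 = 49**2 = 2401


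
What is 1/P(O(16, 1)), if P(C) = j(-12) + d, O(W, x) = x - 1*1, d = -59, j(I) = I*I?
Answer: 1/85 ≈ 0.011765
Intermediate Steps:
j(I) = I²
O(W, x) = -1 + x (O(W, x) = x - 1 = -1 + x)
P(C) = 85 (P(C) = (-12)² - 59 = 144 - 59 = 85)
1/P(O(16, 1)) = 1/85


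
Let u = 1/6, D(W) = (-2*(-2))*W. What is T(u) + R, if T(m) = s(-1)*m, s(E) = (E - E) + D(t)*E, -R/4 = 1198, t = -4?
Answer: -14368/3 ≈ -4789.3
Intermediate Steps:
R = -4792 (R = -4*1198 = -4792)
D(W) = 4*W
u = 1/6 ≈ 0.16667
s(E) = -16*E (s(E) = (E - E) + (4*(-4))*E = 0 - 16*E = -16*E)
T(m) = 16*m (T(m) = (-16*(-1))*m = 16*m)
T(u) + R = 16*(1/6) - 4792 = 8/3 - 4792 = -14368/3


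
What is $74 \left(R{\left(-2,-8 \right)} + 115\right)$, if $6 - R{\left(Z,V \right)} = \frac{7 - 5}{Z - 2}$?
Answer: $8991$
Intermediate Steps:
$R{\left(Z,V \right)} = 6 - \frac{2}{-2 + Z}$ ($R{\left(Z,V \right)} = 6 - \frac{7 - 5}{Z - 2} = 6 - \frac{2}{-2 + Z}$)
$74 \left(R{\left(-2,-8 \right)} + 115\right) = 74 \left(\frac{2 \left(-7 + 3 \left(-2\right)\right)}{-2 - 2} + 115\right) = 74 \left(\frac{2 \left(-7 - 6\right)}{-4} + 115\right) = 74 \left(2 \left(- \frac{1}{4}\right) \left(-13\right) + 115\right) = 74 \left(\frac{13}{2} + 115\right) = 74 \cdot \frac{243}{2} = 8991$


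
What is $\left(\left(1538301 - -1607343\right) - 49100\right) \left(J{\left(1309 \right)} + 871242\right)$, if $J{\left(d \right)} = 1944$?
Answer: $2703858869184$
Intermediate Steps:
$\left(\left(1538301 - -1607343\right) - 49100\right) \left(J{\left(1309 \right)} + 871242\right) = \left(\left(1538301 - -1607343\right) - 49100\right) \left(1944 + 871242\right) = \left(\left(1538301 + 1607343\right) - 49100\right) 873186 = \left(3145644 - 49100\right) 873186 = 3096544 \cdot 873186 = 2703858869184$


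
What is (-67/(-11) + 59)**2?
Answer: 512656/121 ≈ 4236.8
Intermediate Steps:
(-67/(-11) + 59)**2 = (-67*(-1/11) + 59)**2 = (67/11 + 59)**2 = (716/11)**2 = 512656/121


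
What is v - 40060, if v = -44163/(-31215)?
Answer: -416809579/10405 ≈ -40059.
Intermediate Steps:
v = 14721/10405 (v = -44163*(-1/31215) = 14721/10405 ≈ 1.4148)
v - 40060 = 14721/10405 - 40060 = -416809579/10405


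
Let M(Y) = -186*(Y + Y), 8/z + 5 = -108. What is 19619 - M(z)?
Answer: 2213971/113 ≈ 19593.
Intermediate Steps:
z = -8/113 (z = 8/(-5 - 108) = 8/(-113) = 8*(-1/113) = -8/113 ≈ -0.070796)
M(Y) = -372*Y
19619 - M(z) = 19619 - (-372)*(-8)/113 = 19619 - 1*2976/113 = 19619 - 2976/113 = 2213971/113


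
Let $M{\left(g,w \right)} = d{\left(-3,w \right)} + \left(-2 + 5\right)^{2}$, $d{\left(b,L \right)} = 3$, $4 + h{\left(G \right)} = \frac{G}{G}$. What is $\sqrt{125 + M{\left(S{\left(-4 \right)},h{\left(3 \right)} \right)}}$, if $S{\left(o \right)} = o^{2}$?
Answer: $\sqrt{137} \approx 11.705$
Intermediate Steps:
$h{\left(G \right)} = -3$ ($h{\left(G \right)} = -4 + \frac{G}{G} = -4 + 1 = -3$)
$M{\left(g,w \right)} = 12$ ($M{\left(g,w \right)} = 3 + \left(-2 + 5\right)^{2} = 3 + 3^{2} = 3 + 9 = 12$)
$\sqrt{125 + M{\left(S{\left(-4 \right)},h{\left(3 \right)} \right)}} = \sqrt{125 + 12} = \sqrt{137}$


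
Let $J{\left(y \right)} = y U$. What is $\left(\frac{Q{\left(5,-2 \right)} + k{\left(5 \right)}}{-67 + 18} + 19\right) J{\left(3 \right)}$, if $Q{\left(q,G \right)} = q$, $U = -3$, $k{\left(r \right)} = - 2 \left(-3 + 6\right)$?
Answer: $- \frac{8388}{49} \approx -171.18$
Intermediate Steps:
$k{\left(r \right)} = -6$ ($k{\left(r \right)} = \left(-2\right) 3 = -6$)
$J{\left(y \right)} = - 3 y$ ($J{\left(y \right)} = y \left(-3\right) = - 3 y$)
$\left(\frac{Q{\left(5,-2 \right)} + k{\left(5 \right)}}{-67 + 18} + 19\right) J{\left(3 \right)} = \left(\frac{5 - 6}{-67 + 18} + 19\right) \left(\left(-3\right) 3\right) = \left(- \frac{1}{-49} + 19\right) \left(-9\right) = \left(\left(-1\right) \left(- \frac{1}{49}\right) + 19\right) \left(-9\right) = \left(\frac{1}{49} + 19\right) \left(-9\right) = \frac{932}{49} \left(-9\right) = - \frac{8388}{49}$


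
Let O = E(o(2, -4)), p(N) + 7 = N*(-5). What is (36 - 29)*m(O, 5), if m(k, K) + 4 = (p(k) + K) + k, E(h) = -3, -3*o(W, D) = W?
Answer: 42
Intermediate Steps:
o(W, D) = -W/3
p(N) = -7 - 5*N (p(N) = -7 + N*(-5) = -7 - 5*N)
O = -3
m(k, K) = -11 + K - 4*k (m(k, K) = -4 + (((-7 - 5*k) + K) + k) = -4 + ((-7 + K - 5*k) + k) = -4 + (-7 + K - 4*k) = -11 + K - 4*k)
(36 - 29)*m(O, 5) = (36 - 29)*(-11 + 5 - 4*(-3)) = 7*(-11 + 5 + 12) = 7*6 = 42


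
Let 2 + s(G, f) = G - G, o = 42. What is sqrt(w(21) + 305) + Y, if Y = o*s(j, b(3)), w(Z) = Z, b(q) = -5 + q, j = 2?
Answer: -84 + sqrt(326) ≈ -65.945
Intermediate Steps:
s(G, f) = -2 (s(G, f) = -2 + (G - G) = -2 + 0 = -2)
Y = -84 (Y = 42*(-2) = -84)
sqrt(w(21) + 305) + Y = sqrt(21 + 305) - 84 = sqrt(326) - 84 = -84 + sqrt(326)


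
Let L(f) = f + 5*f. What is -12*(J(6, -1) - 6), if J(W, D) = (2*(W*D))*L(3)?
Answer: 2664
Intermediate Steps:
L(f) = 6*f
J(W, D) = 36*D*W (J(W, D) = (2*(W*D))*(6*3) = (2*(D*W))*18 = (2*D*W)*18 = 36*D*W)
-12*(J(6, -1) - 6) = -12*(36*(-1)*6 - 6) = -12*(-216 - 6) = -12*(-222) = 2664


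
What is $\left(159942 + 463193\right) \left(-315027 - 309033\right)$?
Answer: $-388873628100$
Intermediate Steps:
$\left(159942 + 463193\right) \left(-315027 - 309033\right) = 623135 \left(-624060\right) = -388873628100$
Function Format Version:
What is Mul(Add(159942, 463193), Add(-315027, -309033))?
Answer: -388873628100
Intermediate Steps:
Mul(Add(159942, 463193), Add(-315027, -309033)) = Mul(623135, -624060) = -388873628100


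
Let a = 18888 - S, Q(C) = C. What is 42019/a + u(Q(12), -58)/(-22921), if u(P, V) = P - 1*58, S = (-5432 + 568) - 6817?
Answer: 964523673/700672049 ≈ 1.3766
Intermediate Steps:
S = -11681 (S = -4864 - 6817 = -11681)
u(P, V) = -58 + P (u(P, V) = P - 58 = -58 + P)
a = 30569 (a = 18888 - 1*(-11681) = 18888 + 11681 = 30569)
42019/a + u(Q(12), -58)/(-22921) = 42019/30569 + (-58 + 12)/(-22921) = 42019*(1/30569) - 46*(-1/22921) = 42019/30569 + 46/22921 = 964523673/700672049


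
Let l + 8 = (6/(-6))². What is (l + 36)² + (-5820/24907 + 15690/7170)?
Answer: 5017917474/5952773 ≈ 842.96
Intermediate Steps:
l = -7 (l = -8 + (6/(-6))² = -8 + (6*(-⅙))² = -8 + (-1)² = -8 + 1 = -7)
(l + 36)² + (-5820/24907 + 15690/7170) = (-7 + 36)² + (-5820/24907 + 15690/7170) = 29² + (-5820*1/24907 + 15690*(1/7170)) = 841 + (-5820/24907 + 523/239) = 841 + 11635381/5952773 = 5017917474/5952773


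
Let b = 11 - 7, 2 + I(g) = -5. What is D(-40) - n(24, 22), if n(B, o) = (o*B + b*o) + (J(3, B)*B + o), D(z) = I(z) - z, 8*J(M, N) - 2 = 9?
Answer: -638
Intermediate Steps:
J(M, N) = 11/8 (J(M, N) = ¼ + (⅛)*9 = ¼ + 9/8 = 11/8)
I(g) = -7 (I(g) = -2 - 5 = -7)
b = 4
D(z) = -7 - z
n(B, o) = 5*o + 11*B/8 + B*o (n(B, o) = (o*B + 4*o) + (11*B/8 + o) = (B*o + 4*o) + (o + 11*B/8) = (4*o + B*o) + (o + 11*B/8) = 5*o + 11*B/8 + B*o)
D(-40) - n(24, 22) = (-7 - 1*(-40)) - (5*22 + (11/8)*24 + 24*22) = (-7 + 40) - (110 + 33 + 528) = 33 - 1*671 = 33 - 671 = -638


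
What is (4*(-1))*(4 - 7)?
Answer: 12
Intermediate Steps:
(4*(-1))*(4 - 7) = -4*(-3) = 12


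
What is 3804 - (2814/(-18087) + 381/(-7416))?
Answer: 56696713571/14903688 ≈ 3804.2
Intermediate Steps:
3804 - (2814/(-18087) + 381/(-7416)) = 3804 - (2814*(-1/18087) + 381*(-1/7416)) = 3804 - (-938/6029 - 127/2472) = 3804 - 1*(-3084419/14903688) = 3804 + 3084419/14903688 = 56696713571/14903688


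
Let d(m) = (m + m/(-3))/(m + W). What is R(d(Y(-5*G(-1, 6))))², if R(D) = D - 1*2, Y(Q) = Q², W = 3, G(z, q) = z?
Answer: 3481/1764 ≈ 1.9734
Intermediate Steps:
d(m) = 2*m/(3*(3 + m)) (d(m) = (m + m/(-3))/(m + 3) = (m + m*(-⅓))/(3 + m) = (m - m/3)/(3 + m) = (2*m/3)/(3 + m) = 2*m/(3*(3 + m)))
R(D) = -2 + D (R(D) = D - 2 = -2 + D)
R(d(Y(-5*G(-1, 6))))² = (-2 + 2*(-5*(-1))²/(3*(3 + (-5*(-1))²)))² = (-2 + (⅔)*5²/(3 + 5²))² = (-2 + (⅔)*25/(3 + 25))² = (-2 + (⅔)*25/28)² = (-2 + (⅔)*25*(1/28))² = (-2 + 25/42)² = (-59/42)² = 3481/1764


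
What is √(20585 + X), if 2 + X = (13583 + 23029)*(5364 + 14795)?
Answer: 3*√82009099 ≈ 27168.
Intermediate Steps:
X = 738061306 (X = -2 + (13583 + 23029)*(5364 + 14795) = -2 + 36612*20159 = -2 + 738061308 = 738061306)
√(20585 + X) = √(20585 + 738061306) = √738081891 = 3*√82009099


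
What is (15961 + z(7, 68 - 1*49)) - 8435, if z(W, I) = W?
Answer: 7533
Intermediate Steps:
(15961 + z(7, 68 - 1*49)) - 8435 = (15961 + 7) - 8435 = 15968 - 8435 = 7533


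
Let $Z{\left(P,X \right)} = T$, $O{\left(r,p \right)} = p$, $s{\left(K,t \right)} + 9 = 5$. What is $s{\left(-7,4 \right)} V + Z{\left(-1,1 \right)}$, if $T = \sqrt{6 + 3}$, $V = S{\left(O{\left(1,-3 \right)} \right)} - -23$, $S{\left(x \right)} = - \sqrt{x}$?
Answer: $-89 + 4 i \sqrt{3} \approx -89.0 + 6.9282 i$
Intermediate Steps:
$s{\left(K,t \right)} = -4$ ($s{\left(K,t \right)} = -9 + 5 = -4$)
$V = 23 - i \sqrt{3}$ ($V = - \sqrt{-3} - -23 = - i \sqrt{3} + 23 = 23 - i \sqrt{3} \approx 23.0 - 1.732 i$)
$T = 3$ ($T = \sqrt{9} = 3$)
$Z{\left(P,X \right)} = 3$
$s{\left(-7,4 \right)} V + Z{\left(-1,1 \right)} = - 4 \left(23 - i \sqrt{3}\right) + 3 = \left(-92 + 4 i \sqrt{3}\right) + 3 = -89 + 4 i \sqrt{3}$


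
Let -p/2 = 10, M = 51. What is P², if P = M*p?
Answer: 1040400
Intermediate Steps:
p = -20 (p = -2*10 = -20)
P = -1020 (P = 51*(-20) = -1020)
P² = (-1020)² = 1040400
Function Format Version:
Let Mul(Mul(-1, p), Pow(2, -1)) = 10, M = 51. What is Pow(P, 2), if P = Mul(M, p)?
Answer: 1040400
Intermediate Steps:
p = -20 (p = Mul(-2, 10) = -20)
P = -1020 (P = Mul(51, -20) = -1020)
Pow(P, 2) = Pow(-1020, 2) = 1040400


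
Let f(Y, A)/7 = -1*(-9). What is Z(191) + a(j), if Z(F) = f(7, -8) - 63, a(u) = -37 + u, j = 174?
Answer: 137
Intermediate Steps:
f(Y, A) = 63 (f(Y, A) = 7*(-1*(-9)) = 7*9 = 63)
Z(F) = 0 (Z(F) = 63 - 63 = 0)
Z(191) + a(j) = 0 + (-37 + 174) = 0 + 137 = 137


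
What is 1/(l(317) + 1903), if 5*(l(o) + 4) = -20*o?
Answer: 1/631 ≈ 0.0015848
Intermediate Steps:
l(o) = -4 - 4*o (l(o) = -4 + (-20*o)/5 = -4 - 4*o)
1/(l(317) + 1903) = 1/((-4 - 4*317) + 1903) = 1/((-4 - 1268) + 1903) = 1/(-1272 + 1903) = 1/631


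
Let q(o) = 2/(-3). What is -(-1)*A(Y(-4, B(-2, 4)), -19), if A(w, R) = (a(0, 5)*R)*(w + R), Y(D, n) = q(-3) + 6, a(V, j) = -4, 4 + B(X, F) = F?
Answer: -3116/3 ≈ -1038.7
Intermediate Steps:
B(X, F) = -4 + F
q(o) = -⅔ (q(o) = 2*(-⅓) = -⅔)
Y(D, n) = 16/3 (Y(D, n) = -⅔ + 6 = 16/3)
A(w, R) = -4*R*(R + w) (A(w, R) = (-4*R)*(w + R) = (-4*R)*(R + w) = -4*R*(R + w))
-(-1)*A(Y(-4, B(-2, 4)), -19) = -(-1)*(-4*(-19)*(-19 + 16/3)) = -(-1)*(-4*(-19)*(-41/3)) = -(-1)*(-3116)/3 = -1*3116/3 = -3116/3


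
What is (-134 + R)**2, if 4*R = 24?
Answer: 16384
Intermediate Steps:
R = 6 (R = (1/4)*24 = 6)
(-134 + R)**2 = (-134 + 6)**2 = (-128)**2 = 16384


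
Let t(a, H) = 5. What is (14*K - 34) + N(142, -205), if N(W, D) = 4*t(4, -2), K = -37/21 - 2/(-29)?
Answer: -3280/87 ≈ -37.701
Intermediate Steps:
K = -1031/609 (K = -37*1/21 - 2*(-1/29) = -37/21 + 2/29 = -1031/609 ≈ -1.6929)
N(W, D) = 20 (N(W, D) = 4*5 = 20)
(14*K - 34) + N(142, -205) = (14*(-1031/609) - 34) + 20 = (-2062/87 - 34) + 20 = -5020/87 + 20 = -3280/87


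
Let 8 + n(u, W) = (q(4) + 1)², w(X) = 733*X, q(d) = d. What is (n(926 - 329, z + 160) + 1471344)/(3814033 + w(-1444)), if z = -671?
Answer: 1471361/2755581 ≈ 0.53396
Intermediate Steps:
n(u, W) = 17 (n(u, W) = -8 + (4 + 1)² = -8 + 5² = -8 + 25 = 17)
(n(926 - 329, z + 160) + 1471344)/(3814033 + w(-1444)) = (17 + 1471344)/(3814033 + 733*(-1444)) = 1471361/(3814033 - 1058452) = 1471361/2755581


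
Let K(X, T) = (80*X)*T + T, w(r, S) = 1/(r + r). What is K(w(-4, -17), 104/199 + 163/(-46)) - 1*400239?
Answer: -3663538929/9154 ≈ -4.0021e+5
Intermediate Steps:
w(r, S) = 1/(2*r)
K(X, T) = T + 80*T*X (K(X, T) = 80*T*X + T = T + 80*T*X)
K(w(-4, -17), 104/199 + 163/(-46)) - 1*400239 = (104/199 + 163/(-46))*(1 + 80*((½)/(-4))) - 1*400239 = (104*(1/199) + 163*(-1/46))*(1 + 80*((½)*(-¼))) - 400239 = (104/199 - 163/46)*(1 + 80*(-⅛)) - 400239 = -27653*(1 - 10)/9154 - 400239 = -27653/9154*(-9) - 400239 = 248877/9154 - 400239 = -3663538929/9154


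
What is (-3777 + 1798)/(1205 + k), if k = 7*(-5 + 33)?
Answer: -1979/1401 ≈ -1.4126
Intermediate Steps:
k = 196 (k = 7*28 = 196)
(-3777 + 1798)/(1205 + k) = (-3777 + 1798)/(1205 + 196) = -1979/1401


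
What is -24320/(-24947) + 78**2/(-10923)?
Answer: 1997716/4780633 ≈ 0.41788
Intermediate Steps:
-24320/(-24947) + 78**2/(-10923) = -24320*(-1/24947) + 6084*(-1/10923) = 1280/1313 - 2028/3641 = 1997716/4780633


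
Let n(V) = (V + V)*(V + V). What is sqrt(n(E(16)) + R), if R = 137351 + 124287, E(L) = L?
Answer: sqrt(262662) ≈ 512.51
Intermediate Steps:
n(V) = 4*V**2 (n(V) = (2*V)*(2*V) = 4*V**2)
R = 261638
sqrt(n(E(16)) + R) = sqrt(4*16**2 + 261638) = sqrt(4*256 + 261638) = sqrt(1024 + 261638) = sqrt(262662)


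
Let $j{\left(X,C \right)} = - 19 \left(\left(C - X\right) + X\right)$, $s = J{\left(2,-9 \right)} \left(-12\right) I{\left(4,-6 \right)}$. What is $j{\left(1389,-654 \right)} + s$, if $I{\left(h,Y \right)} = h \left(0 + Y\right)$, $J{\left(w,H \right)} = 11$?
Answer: $15594$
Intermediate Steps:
$I{\left(h,Y \right)} = Y h$ ($I{\left(h,Y \right)} = h Y = Y h$)
$s = 3168$ ($s = 11 \left(-12\right) \left(\left(-6\right) 4\right) = \left(-132\right) \left(-24\right) = 3168$)
$j{\left(X,C \right)} = - 19 C$
$j{\left(1389,-654 \right)} + s = \left(-19\right) \left(-654\right) + 3168 = 12426 + 3168 = 15594$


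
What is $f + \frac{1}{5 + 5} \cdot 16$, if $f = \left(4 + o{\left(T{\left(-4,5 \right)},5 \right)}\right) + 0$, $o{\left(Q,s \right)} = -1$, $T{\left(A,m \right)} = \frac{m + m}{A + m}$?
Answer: $\frac{23}{5} \approx 4.6$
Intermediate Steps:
$T{\left(A,m \right)} = \frac{2 m}{A + m}$
$f = 3$ ($f = \left(4 - 1\right) + 0 = 3 + 0 = 3$)
$f + \frac{1}{5 + 5} \cdot 16 = 3 + \frac{1}{5 + 5} \cdot 16 = 3 + \frac{1}{10} \cdot 16 = 3 + \frac{8}{5} = \frac{23}{5}$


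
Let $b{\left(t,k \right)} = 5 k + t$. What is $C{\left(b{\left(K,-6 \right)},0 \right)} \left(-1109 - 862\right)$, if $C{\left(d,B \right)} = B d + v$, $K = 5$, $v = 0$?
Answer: $0$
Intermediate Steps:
$b{\left(t,k \right)} = t + 5 k$
$C{\left(d,B \right)} = B d$ ($C{\left(d,B \right)} = B d + 0 = B d$)
$C{\left(b{\left(K,-6 \right)},0 \right)} \left(-1109 - 862\right) = 0 \left(5 + 5 \left(-6\right)\right) \left(-1109 - 862\right) = 0 \left(5 - 30\right) \left(-1971\right) = 0 \left(-25\right) \left(-1971\right) = 0 \left(-1971\right) = 0$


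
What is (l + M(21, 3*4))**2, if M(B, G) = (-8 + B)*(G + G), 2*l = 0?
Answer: 97344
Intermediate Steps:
l = 0 (l = (1/2)*0 = 0)
M(B, G) = 2*G*(-8 + B) (M(B, G) = (-8 + B)*(2*G) = 2*G*(-8 + B))
(l + M(21, 3*4))**2 = (0 + 2*(3*4)*(-8 + 21))**2 = (0 + 2*12*13)**2 = (0 + 312)**2 = 312**2 = 97344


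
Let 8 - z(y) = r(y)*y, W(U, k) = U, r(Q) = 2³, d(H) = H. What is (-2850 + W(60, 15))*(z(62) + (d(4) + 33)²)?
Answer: -2457990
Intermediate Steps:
r(Q) = 8
z(y) = 8 - 8*y
(-2850 + W(60, 15))*(z(62) + (d(4) + 33)²) = (-2850 + 60)*((8 - 8*62) + (4 + 33)²) = -2790*((8 - 496) + 37²) = -2790*(-488 + 1369) = -2790*881 = -2457990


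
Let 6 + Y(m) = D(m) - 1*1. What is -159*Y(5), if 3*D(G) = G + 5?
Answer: 583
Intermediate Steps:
D(G) = 5/3 + G/3 (D(G) = (G + 5)/3 = (5 + G)/3 = 5/3 + G/3)
Y(m) = -16/3 + m/3 (Y(m) = -6 + ((5/3 + m/3) - 1*1) = -6 + ((5/3 + m/3) - 1) = -6 + (2/3 + m/3) = -16/3 + m/3)
-159*Y(5) = -159*(-16/3 + (1/3)*5) = -159*(-16/3 + 5/3) = -159*(-11/3) = 583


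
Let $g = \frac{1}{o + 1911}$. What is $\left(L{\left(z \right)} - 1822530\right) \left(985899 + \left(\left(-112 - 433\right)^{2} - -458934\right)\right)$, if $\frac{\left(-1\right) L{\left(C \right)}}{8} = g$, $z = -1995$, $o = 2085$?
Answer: $- \frac{3171413875762976}{999} \approx -3.1746 \cdot 10^{12}$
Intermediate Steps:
$g = \frac{1}{3996}$ ($g = \frac{1}{2085 + 1911} = \frac{1}{3996} \approx 0.00025025$)
$L{\left(C \right)} = - \frac{2}{999}$ ($L{\left(C \right)} = \left(-8\right) \frac{1}{3996} = - \frac{2}{999}$)
$\left(L{\left(z \right)} - 1822530\right) \left(985899 + \left(\left(-112 - 433\right)^{2} - -458934\right)\right) = \left(- \frac{2}{999} - 1822530\right) \left(985899 + \left(\left(-112 - 433\right)^{2} - -458934\right)\right) = - \frac{1820707472 \left(985899 + \left(\left(-545\right)^{2} + 458934\right)\right)}{999} = - \frac{1820707472 \left(985899 + \left(297025 + 458934\right)\right)}{999} = - \frac{1820707472 \left(985899 + 755959\right)}{999} = \left(- \frac{1820707472}{999}\right) 1741858 = - \frac{3171413875762976}{999}$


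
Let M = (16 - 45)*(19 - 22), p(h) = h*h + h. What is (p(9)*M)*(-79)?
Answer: -618570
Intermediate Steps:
p(h) = h + h² (p(h) = h² + h = h + h²)
M = 87 (M = -29*(-3) = 87)
(p(9)*M)*(-79) = ((9*(1 + 9))*87)*(-79) = ((9*10)*87)*(-79) = (90*87)*(-79) = 7830*(-79) = -618570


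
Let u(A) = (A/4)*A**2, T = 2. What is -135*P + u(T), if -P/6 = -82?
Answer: -66418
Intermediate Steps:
u(A) = A**3/4 (u(A) = (A*(1/4))*A**2 = (A/4)*A**2 = A**3/4)
P = 492 (P = -6*(-82) = 492)
-135*P + u(T) = -135*492 + (1/4)*2**3 = -66420 + (1/4)*8 = -66420 + 2 = -66418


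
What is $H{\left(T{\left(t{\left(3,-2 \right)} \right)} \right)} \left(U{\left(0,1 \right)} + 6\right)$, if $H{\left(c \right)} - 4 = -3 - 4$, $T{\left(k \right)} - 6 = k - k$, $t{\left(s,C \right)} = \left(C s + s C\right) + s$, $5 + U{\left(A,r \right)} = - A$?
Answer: $-3$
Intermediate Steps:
$U{\left(A,r \right)} = -5 - A$
$t{\left(s,C \right)} = s + 2 C s$ ($t{\left(s,C \right)} = \left(C s + C s\right) + s = 2 C s + s = s + 2 C s$)
$T{\left(k \right)} = 6$ ($T{\left(k \right)} = 6 + \left(k - k\right) = 6 + 0 = 6$)
$H{\left(c \right)} = -3$ ($H{\left(c \right)} = 4 - 7 = -3$)
$H{\left(T{\left(t{\left(3,-2 \right)} \right)} \right)} \left(U{\left(0,1 \right)} + 6\right) = - 3 \left(\left(-5 - 0\right) + 6\right) = - 3 \left(\left(-5 + 0\right) + 6\right) = - 3 \left(-5 + 6\right) = \left(-3\right) 1 = -3$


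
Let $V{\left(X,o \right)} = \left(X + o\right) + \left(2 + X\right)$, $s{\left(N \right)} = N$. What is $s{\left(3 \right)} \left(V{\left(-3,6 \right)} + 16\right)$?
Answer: $54$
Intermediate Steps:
$V{\left(X,o \right)} = 2 + o + 2 X$
$s{\left(3 \right)} \left(V{\left(-3,6 \right)} + 16\right) = 3 \left(\left(2 + 6 + 2 \left(-3\right)\right) + 16\right) = 3 \left(\left(2 + 6 - 6\right) + 16\right) = 3 \left(2 + 16\right) = 3 \cdot 18 = 54$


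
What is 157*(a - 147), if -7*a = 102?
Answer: -177567/7 ≈ -25367.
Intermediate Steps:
a = -102/7 (a = -⅐*102 = -102/7 ≈ -14.571)
157*(a - 147) = 157*(-102/7 - 147) = 157*(-1131/7) = -177567/7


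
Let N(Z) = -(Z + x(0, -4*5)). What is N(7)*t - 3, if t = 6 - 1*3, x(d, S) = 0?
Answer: -24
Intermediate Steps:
N(Z) = -Z (N(Z) = -(Z + 0) = -Z)
t = 3 (t = 6 - 3 = 3)
N(7)*t - 3 = -1*7*3 - 3 = -7*3 - 3 = -21 - 3 = -24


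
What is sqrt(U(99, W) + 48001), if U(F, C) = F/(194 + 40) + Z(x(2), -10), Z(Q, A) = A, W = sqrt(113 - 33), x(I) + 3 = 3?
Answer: sqrt(32442202)/26 ≈ 219.07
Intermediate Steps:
x(I) = 0 (x(I) = -3 + 3 = 0)
W = 4*sqrt(5) (W = sqrt(80) = 4*sqrt(5) ≈ 8.9443)
U(F, C) = -10 + F/234 (U(F, C) = F/(194 + 40) - 10 = F/234 - 10 = -10 + F/234)
sqrt(U(99, W) + 48001) = sqrt((-10 + (1/234)*99) + 48001) = sqrt((-10 + 11/26) + 48001) = sqrt(-249/26 + 48001) = sqrt(1247777/26) = sqrt(32442202)/26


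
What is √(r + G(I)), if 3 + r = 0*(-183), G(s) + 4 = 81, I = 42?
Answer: √74 ≈ 8.6023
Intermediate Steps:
G(s) = 77 (G(s) = -4 + 81 = 77)
r = -3 (r = -3 + 0*(-183) = -3 + 0 = -3)
√(r + G(I)) = √(-3 + 77) = √74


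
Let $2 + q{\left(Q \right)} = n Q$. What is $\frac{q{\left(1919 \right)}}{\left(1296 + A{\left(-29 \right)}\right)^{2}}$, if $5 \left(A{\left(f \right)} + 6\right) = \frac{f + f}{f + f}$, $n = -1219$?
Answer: $- \frac{58481575}{41615401} \approx -1.4053$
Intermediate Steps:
$q{\left(Q \right)} = -2 - 1219 Q$
$A{\left(f \right)} = - \frac{29}{5}$ ($A{\left(f \right)} = -6 + \frac{\left(f + f\right) \frac{1}{f + f}}{5} = -6 + \frac{2 f \frac{1}{2 f}}{5} = -6 + \frac{1}{5} \cdot 1 = -6 + \frac{1}{5} = - \frac{29}{5}$)
$\frac{q{\left(1919 \right)}}{\left(1296 + A{\left(-29 \right)}\right)^{2}} = \frac{-2 - 2339261}{\left(1296 - \frac{29}{5}\right)^{2}} = \frac{-2 - 2339261}{\left(\frac{6451}{5}\right)^{2}} = - \frac{2339263}{\frac{41615401}{25}} = \left(-2339263\right) \frac{25}{41615401} = - \frac{58481575}{41615401}$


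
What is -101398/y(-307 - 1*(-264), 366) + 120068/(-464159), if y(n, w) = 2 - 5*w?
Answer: 23422654989/424241326 ≈ 55.211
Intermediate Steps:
-101398/y(-307 - 1*(-264), 366) + 120068/(-464159) = -101398/(2 - 5*366) + 120068/(-464159) = -101398/(2 - 1830) + 120068*(-1/464159) = -101398/(-1828) - 120068/464159 = -101398*(-1/1828) - 120068/464159 = 50699/914 - 120068/464159 = 23422654989/424241326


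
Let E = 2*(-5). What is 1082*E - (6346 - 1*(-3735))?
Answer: -20901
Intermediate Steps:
E = -10
1082*E - (6346 - 1*(-3735)) = 1082*(-10) - (6346 - 1*(-3735)) = -10820 - (6346 + 3735) = -10820 - 1*10081 = -10820 - 10081 = -20901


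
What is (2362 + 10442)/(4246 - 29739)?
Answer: -12804/25493 ≈ -0.50226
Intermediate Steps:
(2362 + 10442)/(4246 - 29739) = 12804/(-25493) = 12804*(-1/25493) = -12804/25493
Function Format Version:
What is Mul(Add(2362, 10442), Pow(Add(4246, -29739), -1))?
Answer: Rational(-12804, 25493) ≈ -0.50226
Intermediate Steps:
Mul(Add(2362, 10442), Pow(Add(4246, -29739), -1)) = Mul(12804, Pow(-25493, -1)) = Mul(12804, Rational(-1, 25493)) = Rational(-12804, 25493)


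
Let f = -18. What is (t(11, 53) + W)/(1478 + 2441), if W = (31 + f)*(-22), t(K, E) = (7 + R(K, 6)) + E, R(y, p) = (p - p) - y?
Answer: -237/3919 ≈ -0.060475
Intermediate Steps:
R(y, p) = -y (R(y, p) = 0 - y = -y)
t(K, E) = 7 + E - K (t(K, E) = (7 - K) + E = 7 + E - K)
W = -286 (W = (31 - 18)*(-22) = 13*(-22) = -286)
(t(11, 53) + W)/(1478 + 2441) = ((7 + 53 - 1*11) - 286)/(1478 + 2441) = ((7 + 53 - 11) - 286)/3919 = (49 - 286)*(1/3919) = -237*1/3919 = -237/3919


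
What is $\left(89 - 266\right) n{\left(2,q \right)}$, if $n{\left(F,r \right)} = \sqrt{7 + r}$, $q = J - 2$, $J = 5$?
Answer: $- 177 \sqrt{10} \approx -559.72$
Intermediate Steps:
$q = 3$ ($q = 5 - 2 = 3$)
$\left(89 - 266\right) n{\left(2,q \right)} = \left(89 - 266\right) \sqrt{7 + 3} = - 177 \sqrt{10}$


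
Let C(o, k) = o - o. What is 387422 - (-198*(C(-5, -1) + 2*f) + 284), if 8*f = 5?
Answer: 774771/2 ≈ 3.8739e+5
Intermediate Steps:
f = 5/8 (f = (⅛)*5 = 5/8 ≈ 0.62500)
C(o, k) = 0
387422 - (-198*(C(-5, -1) + 2*f) + 284) = 387422 - (-198*(0 + 2*(5/8)) + 284) = 387422 - (-198*(0 + 5/4) + 284) = 387422 - (-198*5/4 + 284) = 387422 - (-495/2 + 284) = 387422 - 1*73/2 = 387422 - 73/2 = 774771/2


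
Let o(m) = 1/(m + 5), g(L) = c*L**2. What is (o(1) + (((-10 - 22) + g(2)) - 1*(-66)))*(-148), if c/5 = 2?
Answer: -32930/3 ≈ -10977.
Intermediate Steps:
c = 10 (c = 5*2 = 10)
g(L) = 10*L**2
o(m) = 1/(5 + m)
(o(1) + (((-10 - 22) + g(2)) - 1*(-66)))*(-148) = (1/(5 + 1) + (((-10 - 22) + 10*2**2) - 1*(-66)))*(-148) = (1/6 + ((-32 + 10*4) + 66))*(-148) = (1/6 + ((-32 + 40) + 66))*(-148) = (1/6 + (8 + 66))*(-148) = (1/6 + 74)*(-148) = (445/6)*(-148) = -32930/3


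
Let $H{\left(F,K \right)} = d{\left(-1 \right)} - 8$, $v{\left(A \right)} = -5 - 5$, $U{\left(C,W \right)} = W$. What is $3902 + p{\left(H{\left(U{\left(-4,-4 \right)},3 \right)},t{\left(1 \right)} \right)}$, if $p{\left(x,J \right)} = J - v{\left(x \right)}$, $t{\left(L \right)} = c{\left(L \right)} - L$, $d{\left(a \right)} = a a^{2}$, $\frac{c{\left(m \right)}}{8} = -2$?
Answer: $3895$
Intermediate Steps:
$v{\left(A \right)} = -10$
$c{\left(m \right)} = -16$ ($c{\left(m \right)} = 8 \left(-2\right) = -16$)
$d{\left(a \right)} = a^{3}$
$t{\left(L \right)} = -16 - L$
$H{\left(F,K \right)} = -9$ ($H{\left(F,K \right)} = \left(-1\right)^{3} - 8 = -1 - 8 = -9$)
$p{\left(x,J \right)} = 10 + J$ ($p{\left(x,J \right)} = J - -10 = J + 10 = 10 + J$)
$3902 + p{\left(H{\left(U{\left(-4,-4 \right)},3 \right)},t{\left(1 \right)} \right)} = 3902 + \left(10 - 17\right) = 3902 - 7 = 3895$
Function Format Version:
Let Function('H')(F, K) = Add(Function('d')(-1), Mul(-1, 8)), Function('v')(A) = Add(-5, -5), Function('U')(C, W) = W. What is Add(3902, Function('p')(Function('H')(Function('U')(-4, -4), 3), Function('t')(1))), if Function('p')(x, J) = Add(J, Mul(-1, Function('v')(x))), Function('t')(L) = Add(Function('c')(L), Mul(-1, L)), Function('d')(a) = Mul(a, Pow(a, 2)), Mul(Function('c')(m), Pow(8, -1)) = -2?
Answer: 3895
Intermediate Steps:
Function('v')(A) = -10
Function('c')(m) = -16 (Function('c')(m) = Mul(8, -2) = -16)
Function('d')(a) = Pow(a, 3)
Function('t')(L) = Add(-16, Mul(-1, L))
Function('H')(F, K) = -9 (Function('H')(F, K) = Add(Pow(-1, 3), Mul(-1, 8)) = Add(-1, -8) = -9)
Function('p')(x, J) = Add(10, J) (Function('p')(x, J) = Add(J, Mul(-1, -10)) = Add(J, 10) = Add(10, J))
Add(3902, Function('p')(Function('H')(Function('U')(-4, -4), 3), Function('t')(1))) = Add(3902, Add(10, Add(-16, Mul(-1, 1)))) = Add(3902, Add(10, Add(-16, -1))) = Add(3902, Add(10, -17)) = Add(3902, -7) = 3895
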